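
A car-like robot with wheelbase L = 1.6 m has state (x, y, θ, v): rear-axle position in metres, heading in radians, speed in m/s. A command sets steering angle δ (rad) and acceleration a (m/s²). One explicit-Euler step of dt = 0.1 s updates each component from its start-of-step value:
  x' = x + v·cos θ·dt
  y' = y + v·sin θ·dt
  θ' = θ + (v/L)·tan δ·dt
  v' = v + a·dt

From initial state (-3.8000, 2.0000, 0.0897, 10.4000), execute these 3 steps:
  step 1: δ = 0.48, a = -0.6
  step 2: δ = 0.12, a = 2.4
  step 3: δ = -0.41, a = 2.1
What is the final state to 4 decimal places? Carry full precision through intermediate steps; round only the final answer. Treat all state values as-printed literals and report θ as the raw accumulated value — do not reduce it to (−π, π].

after step 1 (δ=0.48, a=-0.6): (-2.764181, 2.093163, 0.428097, 10.340000)
after step 2 (δ=0.12, a=2.4): (-1.823492, 2.522418, 0.506021, 10.580000)
after step 3 (δ=-0.41, a=2.1): (-0.898081, 3.035232, 0.218622, 10.790000)

(-0.8981, 3.0352, 0.2186, 10.7900)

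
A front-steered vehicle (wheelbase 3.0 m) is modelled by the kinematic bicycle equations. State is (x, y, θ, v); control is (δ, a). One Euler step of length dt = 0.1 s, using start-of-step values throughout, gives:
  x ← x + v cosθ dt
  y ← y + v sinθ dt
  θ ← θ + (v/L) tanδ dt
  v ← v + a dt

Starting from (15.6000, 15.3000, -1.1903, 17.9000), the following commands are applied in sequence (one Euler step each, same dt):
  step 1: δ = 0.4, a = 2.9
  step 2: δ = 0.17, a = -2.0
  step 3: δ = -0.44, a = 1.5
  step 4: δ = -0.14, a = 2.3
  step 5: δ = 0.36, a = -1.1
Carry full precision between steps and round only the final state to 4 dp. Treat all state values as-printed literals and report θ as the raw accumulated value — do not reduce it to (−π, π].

(20.0089, 7.4959, -0.9710, 18.2600)

after step 1 (δ=0.4, a=2.9): (16.264773, 13.638020, -0.938033, 18.190000)
after step 2 (δ=0.17, a=-2.0): (17.340484, 12.171185, -0.833952, 17.990000)
after step 3 (δ=-0.44, a=1.5): (18.549329, 10.838858, -1.116264, 18.140000)
after step 4 (δ=-0.14, a=2.3): (19.345753, 9.209040, -1.201474, 18.370000)
after step 5 (δ=0.36, a=-1.1): (20.008879, 7.495905, -0.970990, 18.260000)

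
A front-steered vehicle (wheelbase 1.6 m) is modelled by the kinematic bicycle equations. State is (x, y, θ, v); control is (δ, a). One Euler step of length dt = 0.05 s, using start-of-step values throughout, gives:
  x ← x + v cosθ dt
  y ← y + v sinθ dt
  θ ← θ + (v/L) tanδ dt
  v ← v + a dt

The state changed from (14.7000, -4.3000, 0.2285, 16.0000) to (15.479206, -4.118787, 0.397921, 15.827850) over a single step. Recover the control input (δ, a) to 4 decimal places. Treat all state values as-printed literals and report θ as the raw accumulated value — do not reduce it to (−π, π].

δ = 0.3267, a = -3.4430

a = (v'−v)/dt = (-0.172150)/0.05 = -3.4430
Δθ = θ'−θ = 0.169421;  (v·dt/L) = 16.0000·0.05/1.6 = 0.500000
tan δ = Δθ·L/(v·dt) = 0.338842  →  δ = 0.3267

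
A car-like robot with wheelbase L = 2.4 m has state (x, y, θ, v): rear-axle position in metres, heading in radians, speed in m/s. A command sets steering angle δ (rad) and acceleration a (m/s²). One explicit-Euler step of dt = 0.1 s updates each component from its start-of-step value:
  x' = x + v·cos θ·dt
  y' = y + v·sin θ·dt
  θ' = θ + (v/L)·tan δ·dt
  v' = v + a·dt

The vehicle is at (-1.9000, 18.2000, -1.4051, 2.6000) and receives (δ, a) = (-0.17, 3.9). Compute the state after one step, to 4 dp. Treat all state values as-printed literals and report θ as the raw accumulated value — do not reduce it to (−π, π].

(-1.8571, 17.9436, -1.4237, 2.9900)

x' = -1.9000 + 2.6000·cos(-1.4051)·0.1 = -1.8571
y' = 18.2000 + 2.6000·sin(-1.4051)·0.1 = 17.9436
θ' = -1.4051 + (2.6000/2.4)·tan(-0.17)·0.1 = -1.4237
v' = 2.6000 + 3.9000·0.1 = 2.9900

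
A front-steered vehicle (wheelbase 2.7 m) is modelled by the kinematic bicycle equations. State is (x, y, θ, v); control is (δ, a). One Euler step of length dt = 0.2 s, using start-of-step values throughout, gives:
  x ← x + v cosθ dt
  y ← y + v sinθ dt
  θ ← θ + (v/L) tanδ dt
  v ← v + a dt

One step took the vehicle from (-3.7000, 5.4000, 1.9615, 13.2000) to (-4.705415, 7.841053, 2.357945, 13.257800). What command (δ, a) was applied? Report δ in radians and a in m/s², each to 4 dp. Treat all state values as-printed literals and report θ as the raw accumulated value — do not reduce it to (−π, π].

δ = 0.3852, a = 0.2890

a = (v'−v)/dt = (0.057800)/0.2 = 0.2890
Δθ = θ'−θ = 0.396445;  (v·dt/L) = 13.2000·0.2/2.7 = 0.977778
tan δ = Δθ·L/(v·dt) = 0.405455  →  δ = 0.3852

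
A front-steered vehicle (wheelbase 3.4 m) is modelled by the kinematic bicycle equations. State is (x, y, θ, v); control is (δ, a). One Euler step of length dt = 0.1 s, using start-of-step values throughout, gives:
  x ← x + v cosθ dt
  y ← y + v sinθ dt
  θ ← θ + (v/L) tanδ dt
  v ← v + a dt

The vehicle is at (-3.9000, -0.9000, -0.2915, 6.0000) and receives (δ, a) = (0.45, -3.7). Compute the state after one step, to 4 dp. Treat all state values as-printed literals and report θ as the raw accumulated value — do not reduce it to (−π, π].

(-3.3253, -1.0724, -0.2063, 5.6300)

x' = -3.9000 + 6.0000·cos(-0.2915)·0.1 = -3.3253
y' = -0.9000 + 6.0000·sin(-0.2915)·0.1 = -1.0724
θ' = -0.2915 + (6.0000/3.4)·tan(0.45)·0.1 = -0.2063
v' = 6.0000 − 3.7000·0.1 = 5.6300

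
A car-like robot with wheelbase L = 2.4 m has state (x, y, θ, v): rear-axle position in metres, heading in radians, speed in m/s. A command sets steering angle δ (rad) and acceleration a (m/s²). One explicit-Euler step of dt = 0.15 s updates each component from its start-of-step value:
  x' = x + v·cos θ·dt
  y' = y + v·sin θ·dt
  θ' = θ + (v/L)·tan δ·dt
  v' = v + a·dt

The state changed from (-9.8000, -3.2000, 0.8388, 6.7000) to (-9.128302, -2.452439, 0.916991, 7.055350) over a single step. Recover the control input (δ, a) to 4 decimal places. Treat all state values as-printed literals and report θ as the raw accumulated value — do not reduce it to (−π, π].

a = (v'−v)/dt = (0.355350)/0.15 = 2.3690
Δθ = θ'−θ = 0.078191;  (v·dt/L) = 6.7000·0.15/2.4 = 0.418750
tan δ = Δθ·L/(v·dt) = 0.186725  →  δ = 0.1846

δ = 0.1846, a = 2.3690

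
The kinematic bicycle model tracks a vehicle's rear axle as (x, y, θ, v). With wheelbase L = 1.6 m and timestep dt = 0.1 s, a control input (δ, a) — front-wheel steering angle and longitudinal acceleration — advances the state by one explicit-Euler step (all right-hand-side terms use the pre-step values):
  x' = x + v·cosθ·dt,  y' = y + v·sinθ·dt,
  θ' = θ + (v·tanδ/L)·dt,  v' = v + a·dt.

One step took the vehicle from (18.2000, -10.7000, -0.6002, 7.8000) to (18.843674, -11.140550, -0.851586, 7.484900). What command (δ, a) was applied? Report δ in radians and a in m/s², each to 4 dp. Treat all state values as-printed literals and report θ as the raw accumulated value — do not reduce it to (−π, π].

δ = -0.4761, a = -3.1510

a = (v'−v)/dt = (-0.315100)/0.1 = -3.1510
Δθ = θ'−θ = -0.251386;  (v·dt/L) = 7.8000·0.1/1.6 = 0.487500
tan δ = Δθ·L/(v·dt) = -0.515664  →  δ = -0.4761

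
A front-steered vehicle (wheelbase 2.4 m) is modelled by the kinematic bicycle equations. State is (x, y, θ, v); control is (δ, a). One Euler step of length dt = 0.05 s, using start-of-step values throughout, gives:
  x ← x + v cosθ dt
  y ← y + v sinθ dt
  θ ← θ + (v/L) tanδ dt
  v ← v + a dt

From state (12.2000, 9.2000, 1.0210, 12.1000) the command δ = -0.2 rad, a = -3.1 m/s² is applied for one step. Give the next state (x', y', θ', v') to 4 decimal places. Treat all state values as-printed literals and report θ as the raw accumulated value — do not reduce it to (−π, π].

(12.5161, 9.7158, 0.9699, 11.9450)

x' = 12.2000 + 12.1000·cos(1.0210)·0.05 = 12.5161
y' = 9.2000 + 12.1000·sin(1.0210)·0.05 = 9.7158
θ' = 1.0210 + (12.1000/2.4)·tan(-0.2)·0.05 = 0.9699
v' = 12.1000 − 3.1000·0.05 = 11.9450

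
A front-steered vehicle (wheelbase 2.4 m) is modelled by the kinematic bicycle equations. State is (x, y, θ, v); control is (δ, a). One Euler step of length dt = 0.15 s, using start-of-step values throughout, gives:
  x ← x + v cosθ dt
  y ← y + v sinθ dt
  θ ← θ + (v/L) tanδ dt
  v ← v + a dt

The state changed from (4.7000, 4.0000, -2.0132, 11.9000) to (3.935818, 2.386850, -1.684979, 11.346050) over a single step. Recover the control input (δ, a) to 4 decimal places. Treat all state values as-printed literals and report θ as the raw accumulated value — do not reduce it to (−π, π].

a = (v'−v)/dt = (-0.553950)/0.15 = -3.6930
Δθ = θ'−θ = 0.328221;  (v·dt/L) = 11.9000·0.15/2.4 = 0.743750
tan δ = Δθ·L/(v·dt) = 0.441306  →  δ = 0.4156

δ = 0.4156, a = -3.6930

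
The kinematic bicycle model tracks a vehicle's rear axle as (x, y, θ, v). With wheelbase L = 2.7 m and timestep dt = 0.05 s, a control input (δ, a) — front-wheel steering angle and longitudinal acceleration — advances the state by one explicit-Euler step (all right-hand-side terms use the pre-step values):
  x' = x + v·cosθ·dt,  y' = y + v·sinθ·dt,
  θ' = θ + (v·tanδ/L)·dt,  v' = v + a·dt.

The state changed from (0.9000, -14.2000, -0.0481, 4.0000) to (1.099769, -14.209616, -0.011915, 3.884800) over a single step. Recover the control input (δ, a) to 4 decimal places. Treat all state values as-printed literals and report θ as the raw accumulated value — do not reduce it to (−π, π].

δ = 0.4544, a = -2.3040

a = (v'−v)/dt = (-0.115200)/0.05 = -2.3040
Δθ = θ'−θ = 0.036185;  (v·dt/L) = 4.0000·0.05/2.7 = 0.074074
tan δ = Δθ·L/(v·dt) = 0.488497  →  δ = 0.4544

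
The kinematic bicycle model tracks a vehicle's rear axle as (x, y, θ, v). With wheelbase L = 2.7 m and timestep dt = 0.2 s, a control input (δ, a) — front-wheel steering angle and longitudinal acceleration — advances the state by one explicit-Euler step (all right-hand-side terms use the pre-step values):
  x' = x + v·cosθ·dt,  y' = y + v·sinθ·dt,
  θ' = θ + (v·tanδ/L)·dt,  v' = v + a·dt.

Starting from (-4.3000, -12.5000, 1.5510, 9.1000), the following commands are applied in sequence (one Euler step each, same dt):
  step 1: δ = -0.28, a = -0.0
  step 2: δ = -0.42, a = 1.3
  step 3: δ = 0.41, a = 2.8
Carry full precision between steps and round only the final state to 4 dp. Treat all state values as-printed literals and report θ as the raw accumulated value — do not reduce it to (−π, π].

(-2.9567, -7.2722, 1.3575, 9.9200)

after step 1 (δ=-0.28, a=-0.0): (-4.263973, -10.680357, 1.357167, 9.100000)
after step 2 (δ=-0.42, a=1.3): (-3.878118, -8.901729, 1.056144, 9.360000)
after step 3 (δ=0.41, a=2.8): (-2.956660, -7.272220, 1.357488, 9.920000)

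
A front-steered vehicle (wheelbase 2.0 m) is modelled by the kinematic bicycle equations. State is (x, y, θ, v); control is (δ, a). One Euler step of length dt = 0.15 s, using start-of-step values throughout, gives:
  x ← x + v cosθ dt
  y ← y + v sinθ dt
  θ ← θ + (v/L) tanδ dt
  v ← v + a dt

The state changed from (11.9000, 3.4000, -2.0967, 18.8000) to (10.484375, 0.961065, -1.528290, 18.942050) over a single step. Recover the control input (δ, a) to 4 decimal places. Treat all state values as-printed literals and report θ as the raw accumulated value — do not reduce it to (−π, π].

a = (v'−v)/dt = (0.142050)/0.15 = 0.9470
Δθ = θ'−θ = 0.568410;  (v·dt/L) = 18.8000·0.15/2.0 = 1.410000
tan δ = Δθ·L/(v·dt) = 0.403128  →  δ = 0.3832

δ = 0.3832, a = 0.9470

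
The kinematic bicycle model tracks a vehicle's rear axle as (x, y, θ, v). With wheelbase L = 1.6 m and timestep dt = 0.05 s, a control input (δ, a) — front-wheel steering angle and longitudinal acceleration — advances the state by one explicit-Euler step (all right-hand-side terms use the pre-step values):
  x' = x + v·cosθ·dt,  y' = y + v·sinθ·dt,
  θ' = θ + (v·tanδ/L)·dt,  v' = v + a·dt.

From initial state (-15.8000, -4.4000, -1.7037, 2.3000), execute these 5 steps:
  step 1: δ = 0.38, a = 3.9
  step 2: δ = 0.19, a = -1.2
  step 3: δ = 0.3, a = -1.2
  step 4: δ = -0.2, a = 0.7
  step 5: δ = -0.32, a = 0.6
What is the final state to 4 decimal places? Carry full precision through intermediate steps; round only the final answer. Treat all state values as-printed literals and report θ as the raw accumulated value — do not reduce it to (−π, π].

(-15.8566, -4.9979, -1.6765, 2.4400)

after step 1 (δ=0.38, a=3.9): (-15.815239, -4.513986, -1.674992, 2.495000)
after step 2 (δ=0.19, a=-1.2): (-15.828214, -4.638059, -1.659997, 2.435000)
after step 3 (δ=0.3, a=-1.2): (-15.839060, -4.759325, -1.636459, 2.375000)
after step 4 (δ=-0.2, a=0.7): (-15.846852, -4.877819, -1.651504, 2.410000)
after step 5 (δ=-0.32, a=0.6): (-15.856566, -4.997927, -1.676461, 2.440000)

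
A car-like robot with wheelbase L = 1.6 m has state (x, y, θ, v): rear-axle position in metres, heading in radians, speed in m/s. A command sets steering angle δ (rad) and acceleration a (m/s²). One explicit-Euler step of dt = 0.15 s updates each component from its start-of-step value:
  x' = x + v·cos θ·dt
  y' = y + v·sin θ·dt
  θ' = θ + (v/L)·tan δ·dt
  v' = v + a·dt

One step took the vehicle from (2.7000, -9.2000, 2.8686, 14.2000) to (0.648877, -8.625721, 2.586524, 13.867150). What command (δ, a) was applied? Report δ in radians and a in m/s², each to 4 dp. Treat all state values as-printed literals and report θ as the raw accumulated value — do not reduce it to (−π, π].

δ = -0.2088, a = -2.2190

a = (v'−v)/dt = (-0.332850)/0.15 = -2.2190
Δθ = θ'−θ = -0.282076;  (v·dt/L) = 14.2000·0.15/1.6 = 1.331250
tan δ = Δθ·L/(v·dt) = -0.211888  →  δ = -0.2088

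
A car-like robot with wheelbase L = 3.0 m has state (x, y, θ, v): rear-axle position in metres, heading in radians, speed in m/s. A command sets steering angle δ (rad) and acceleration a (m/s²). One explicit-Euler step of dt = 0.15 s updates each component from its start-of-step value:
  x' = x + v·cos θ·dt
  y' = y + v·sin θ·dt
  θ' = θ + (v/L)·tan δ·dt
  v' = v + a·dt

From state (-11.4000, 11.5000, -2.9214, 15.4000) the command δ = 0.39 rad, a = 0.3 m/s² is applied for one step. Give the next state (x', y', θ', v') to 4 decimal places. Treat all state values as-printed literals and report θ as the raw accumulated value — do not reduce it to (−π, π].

(-13.6542, 10.9955, -2.6049, 15.4450)

x' = -11.4000 + 15.4000·cos(-2.9214)·0.15 = -13.6542
y' = 11.5000 + 15.4000·sin(-2.9214)·0.15 = 10.9955
θ' = -2.9214 + (15.4000/3.0)·tan(0.39)·0.15 = -2.6049
v' = 15.4000 + 0.3000·0.15 = 15.4450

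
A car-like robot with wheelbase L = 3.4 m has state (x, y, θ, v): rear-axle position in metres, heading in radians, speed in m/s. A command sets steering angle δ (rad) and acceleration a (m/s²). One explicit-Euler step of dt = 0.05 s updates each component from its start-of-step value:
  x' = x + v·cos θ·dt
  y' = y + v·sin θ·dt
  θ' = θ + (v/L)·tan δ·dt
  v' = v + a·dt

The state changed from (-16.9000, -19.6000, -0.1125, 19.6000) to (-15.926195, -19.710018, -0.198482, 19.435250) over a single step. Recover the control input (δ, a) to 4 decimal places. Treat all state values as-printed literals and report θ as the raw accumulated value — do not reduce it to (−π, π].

a = (v'−v)/dt = (-0.164750)/0.05 = -3.2950
Δθ = θ'−θ = -0.085982;  (v·dt/L) = 19.6000·0.05/3.4 = 0.288235
tan δ = Δθ·L/(v·dt) = -0.298305  →  δ = -0.2899

δ = -0.2899, a = -3.2950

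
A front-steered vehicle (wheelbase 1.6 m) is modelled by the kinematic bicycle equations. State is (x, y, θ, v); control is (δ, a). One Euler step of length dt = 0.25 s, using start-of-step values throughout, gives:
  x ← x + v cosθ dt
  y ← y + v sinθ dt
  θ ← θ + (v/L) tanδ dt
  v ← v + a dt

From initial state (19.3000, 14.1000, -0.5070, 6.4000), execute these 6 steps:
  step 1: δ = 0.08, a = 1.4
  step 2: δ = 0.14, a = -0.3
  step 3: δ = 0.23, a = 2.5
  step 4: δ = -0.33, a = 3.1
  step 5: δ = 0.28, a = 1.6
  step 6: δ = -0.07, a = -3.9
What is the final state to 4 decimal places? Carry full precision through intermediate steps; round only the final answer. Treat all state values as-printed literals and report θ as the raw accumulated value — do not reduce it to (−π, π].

(29.6175, 11.1414, -0.1547, 7.5000)

after step 1 (δ=0.08, a=1.4): (20.698728, 13.323109, -0.426829, 6.750000)
after step 2 (δ=0.14, a=-0.3): (22.234831, 12.624507, -0.278200, 6.675000)
after step 3 (δ=0.23, a=2.5): (23.839420, 12.166226, -0.033996, 7.300000)
after step 4 (δ=-0.33, a=3.1): (25.663365, 12.104195, -0.424689, 8.075000)
after step 5 (δ=0.28, a=1.6): (27.502784, 11.272395, -0.061876, 8.475000)
after step 6 (δ=-0.07, a=-3.9): (29.617479, 11.141379, -0.154723, 7.500000)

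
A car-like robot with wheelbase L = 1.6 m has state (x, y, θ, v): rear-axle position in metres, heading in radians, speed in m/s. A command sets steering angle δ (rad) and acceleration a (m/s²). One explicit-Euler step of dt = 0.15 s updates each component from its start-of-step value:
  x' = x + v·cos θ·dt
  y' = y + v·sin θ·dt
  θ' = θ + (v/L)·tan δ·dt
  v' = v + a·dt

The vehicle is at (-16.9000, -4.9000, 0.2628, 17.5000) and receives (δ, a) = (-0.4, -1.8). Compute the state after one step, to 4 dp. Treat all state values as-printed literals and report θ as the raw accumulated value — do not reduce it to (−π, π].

x' = -16.9000 + 17.5000·cos(0.2628)·0.15 = -14.3651
y' = -4.9000 + 17.5000·sin(0.2628)·0.15 = -4.2181
θ' = 0.2628 + (17.5000/1.6)·tan(-0.4)·0.15 = -0.4308
v' = 17.5000 − 1.8000·0.15 = 17.2300

(-14.3651, -4.2181, -0.4308, 17.2300)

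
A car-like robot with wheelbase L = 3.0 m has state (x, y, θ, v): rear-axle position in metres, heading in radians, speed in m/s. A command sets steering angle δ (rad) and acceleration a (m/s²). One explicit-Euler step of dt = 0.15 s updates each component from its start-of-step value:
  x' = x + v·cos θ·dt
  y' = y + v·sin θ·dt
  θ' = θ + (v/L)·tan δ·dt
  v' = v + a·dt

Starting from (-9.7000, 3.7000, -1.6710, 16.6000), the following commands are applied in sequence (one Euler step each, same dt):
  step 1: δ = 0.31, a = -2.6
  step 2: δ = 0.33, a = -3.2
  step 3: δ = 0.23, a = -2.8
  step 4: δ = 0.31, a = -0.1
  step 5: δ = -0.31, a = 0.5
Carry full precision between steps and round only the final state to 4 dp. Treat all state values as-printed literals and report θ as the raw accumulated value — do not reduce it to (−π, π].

after step 1 (δ=0.31, a=-2.6): (-9.949090, 1.222490, -1.405128, 16.210000)
after step 2 (δ=0.33, a=-3.2): (-9.548108, -1.175719, -1.127512, 15.730000)
after step 3 (δ=0.23, a=-2.8): (-8.536097, -3.307168, -0.943358, 15.310000)
after step 4 (δ=0.31, a=-0.1): (-7.187884, -5.166263, -0.698147, 15.295000)
after step 5 (δ=-0.31, a=0.5): (-5.430410, -6.641005, -0.943118, 15.370000)

(-5.4304, -6.6410, -0.9431, 15.3700)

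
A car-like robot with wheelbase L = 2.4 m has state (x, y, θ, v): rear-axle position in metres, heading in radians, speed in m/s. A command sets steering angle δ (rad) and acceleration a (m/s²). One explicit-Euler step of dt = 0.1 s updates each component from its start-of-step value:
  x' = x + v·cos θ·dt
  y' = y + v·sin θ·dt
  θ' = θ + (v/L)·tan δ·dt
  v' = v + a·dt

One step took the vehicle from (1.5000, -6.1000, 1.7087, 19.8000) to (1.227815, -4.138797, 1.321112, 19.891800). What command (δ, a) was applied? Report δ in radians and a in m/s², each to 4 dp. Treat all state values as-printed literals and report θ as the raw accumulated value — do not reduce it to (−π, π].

a = (v'−v)/dt = (0.091800)/0.1 = 0.9180
Δθ = θ'−θ = -0.387588;  (v·dt/L) = 19.8000·0.1/2.4 = 0.825000
tan δ = Δθ·L/(v·dt) = -0.469804  →  δ = -0.4392

δ = -0.4392, a = 0.9180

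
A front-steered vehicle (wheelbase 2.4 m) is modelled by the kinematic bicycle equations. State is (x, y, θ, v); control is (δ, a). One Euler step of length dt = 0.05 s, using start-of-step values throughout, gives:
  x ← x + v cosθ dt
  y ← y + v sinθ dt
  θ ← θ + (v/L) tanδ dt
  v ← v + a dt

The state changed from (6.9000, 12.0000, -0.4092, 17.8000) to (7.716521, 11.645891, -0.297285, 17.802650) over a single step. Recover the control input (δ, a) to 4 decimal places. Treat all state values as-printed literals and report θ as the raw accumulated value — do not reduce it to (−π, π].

a = (v'−v)/dt = (0.002650)/0.05 = 0.0530
Δθ = θ'−θ = 0.111915;  (v·dt/L) = 17.8000·0.05/2.4 = 0.370833
tan δ = Δθ·L/(v·dt) = 0.301793  →  δ = 0.2931

δ = 0.2931, a = 0.0530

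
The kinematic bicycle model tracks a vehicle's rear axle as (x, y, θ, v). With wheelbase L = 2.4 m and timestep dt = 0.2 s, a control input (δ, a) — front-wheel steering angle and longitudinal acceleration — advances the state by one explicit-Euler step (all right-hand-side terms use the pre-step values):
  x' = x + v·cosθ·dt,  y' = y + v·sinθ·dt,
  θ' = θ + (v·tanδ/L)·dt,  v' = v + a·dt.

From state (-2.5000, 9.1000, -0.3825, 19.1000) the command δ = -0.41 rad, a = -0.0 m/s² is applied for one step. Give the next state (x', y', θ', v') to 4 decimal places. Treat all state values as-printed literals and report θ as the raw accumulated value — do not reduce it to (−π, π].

(1.0439, 7.6742, -1.0743, 19.1000)

x' = -2.5000 + 19.1000·cos(-0.3825)·0.2 = 1.0439
y' = 9.1000 + 19.1000·sin(-0.3825)·0.2 = 7.6742
θ' = -0.3825 + (19.1000/2.4)·tan(-0.41)·0.2 = -1.0743
v' = 19.1000 + 0.0000·0.2 = 19.1000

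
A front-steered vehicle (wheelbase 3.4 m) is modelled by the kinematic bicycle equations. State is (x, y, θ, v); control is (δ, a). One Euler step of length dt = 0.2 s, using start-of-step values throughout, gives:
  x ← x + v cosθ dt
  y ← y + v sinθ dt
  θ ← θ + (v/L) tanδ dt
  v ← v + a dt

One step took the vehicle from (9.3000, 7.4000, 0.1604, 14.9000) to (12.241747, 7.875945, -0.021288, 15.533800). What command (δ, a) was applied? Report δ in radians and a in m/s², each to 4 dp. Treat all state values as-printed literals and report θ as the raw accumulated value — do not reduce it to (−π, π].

a = (v'−v)/dt = (0.633800)/0.2 = 3.1690
Δθ = θ'−θ = -0.181688;  (v·dt/L) = 14.9000·0.2/3.4 = 0.876471
tan δ = Δθ·L/(v·dt) = -0.207295  →  δ = -0.2044

δ = -0.2044, a = 3.1690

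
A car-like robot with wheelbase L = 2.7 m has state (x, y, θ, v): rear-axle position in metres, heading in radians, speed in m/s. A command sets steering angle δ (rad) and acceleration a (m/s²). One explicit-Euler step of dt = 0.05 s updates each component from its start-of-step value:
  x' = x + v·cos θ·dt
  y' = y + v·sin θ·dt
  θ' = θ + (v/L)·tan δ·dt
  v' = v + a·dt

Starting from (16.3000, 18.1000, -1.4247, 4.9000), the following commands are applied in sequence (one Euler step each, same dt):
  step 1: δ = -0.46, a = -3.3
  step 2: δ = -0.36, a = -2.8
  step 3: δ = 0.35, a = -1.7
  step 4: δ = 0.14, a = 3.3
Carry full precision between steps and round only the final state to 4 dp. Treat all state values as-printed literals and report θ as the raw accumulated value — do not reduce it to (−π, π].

(16.3975, 17.1685, -1.4598, 4.6750)

after step 1 (δ=-0.46, a=-3.3): (16.335666, 17.857610, -1.469657, 4.735000)
after step 2 (δ=-0.36, a=-2.8): (16.359570, 17.622070, -1.502662, 4.595000)
after step 3 (δ=0.35, a=-1.7): (16.375212, 17.392853, -1.471601, 4.510000)
after step 4 (δ=0.14, a=3.3): (16.397544, 17.168461, -1.459832, 4.675000)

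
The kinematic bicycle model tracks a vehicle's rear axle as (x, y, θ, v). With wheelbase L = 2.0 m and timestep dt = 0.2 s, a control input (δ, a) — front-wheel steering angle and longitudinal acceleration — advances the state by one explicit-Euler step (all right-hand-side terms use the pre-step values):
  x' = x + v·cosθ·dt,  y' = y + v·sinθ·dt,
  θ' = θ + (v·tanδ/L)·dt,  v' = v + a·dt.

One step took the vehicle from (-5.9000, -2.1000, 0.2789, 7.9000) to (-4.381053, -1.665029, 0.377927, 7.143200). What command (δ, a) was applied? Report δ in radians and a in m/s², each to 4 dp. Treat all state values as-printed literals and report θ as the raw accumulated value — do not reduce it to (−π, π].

a = (v'−v)/dt = (-0.756800)/0.2 = -3.7840
Δθ = θ'−θ = 0.099027;  (v·dt/L) = 7.9000·0.2/2.0 = 0.790000
tan δ = Δθ·L/(v·dt) = 0.125351  →  δ = 0.1247

δ = 0.1247, a = -3.7840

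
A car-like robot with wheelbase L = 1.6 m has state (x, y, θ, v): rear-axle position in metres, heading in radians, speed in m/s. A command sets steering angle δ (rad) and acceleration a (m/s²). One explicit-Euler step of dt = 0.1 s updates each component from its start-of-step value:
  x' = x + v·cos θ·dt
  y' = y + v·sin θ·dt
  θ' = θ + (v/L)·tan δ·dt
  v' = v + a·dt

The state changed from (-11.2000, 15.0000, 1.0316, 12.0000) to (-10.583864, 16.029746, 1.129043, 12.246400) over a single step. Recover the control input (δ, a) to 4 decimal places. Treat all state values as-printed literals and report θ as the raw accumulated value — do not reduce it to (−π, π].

δ = 0.1292, a = 2.4640

a = (v'−v)/dt = (0.246400)/0.1 = 2.4640
Δθ = θ'−θ = 0.097443;  (v·dt/L) = 12.0000·0.1/1.6 = 0.750000
tan δ = Δθ·L/(v·dt) = 0.129924  →  δ = 0.1292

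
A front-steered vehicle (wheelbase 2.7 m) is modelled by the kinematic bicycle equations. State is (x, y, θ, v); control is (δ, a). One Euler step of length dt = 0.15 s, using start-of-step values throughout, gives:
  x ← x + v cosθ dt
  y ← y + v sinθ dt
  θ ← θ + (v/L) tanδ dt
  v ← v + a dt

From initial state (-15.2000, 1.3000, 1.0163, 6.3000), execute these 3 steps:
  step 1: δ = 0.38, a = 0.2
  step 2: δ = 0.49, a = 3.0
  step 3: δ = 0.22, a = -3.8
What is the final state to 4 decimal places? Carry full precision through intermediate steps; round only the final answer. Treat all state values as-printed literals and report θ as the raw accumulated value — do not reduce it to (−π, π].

after step 1 (δ=0.38, a=0.2): (-14.702443, 2.103407, 1.156094, 6.330000)
after step 2 (δ=0.49, a=3.0): (-14.319873, 2.972424, 1.343669, 6.780000)
after step 3 (δ=0.22, a=-3.8): (-14.090866, 3.963304, 1.427899, 6.210000)

(-14.0909, 3.9633, 1.4279, 6.2100)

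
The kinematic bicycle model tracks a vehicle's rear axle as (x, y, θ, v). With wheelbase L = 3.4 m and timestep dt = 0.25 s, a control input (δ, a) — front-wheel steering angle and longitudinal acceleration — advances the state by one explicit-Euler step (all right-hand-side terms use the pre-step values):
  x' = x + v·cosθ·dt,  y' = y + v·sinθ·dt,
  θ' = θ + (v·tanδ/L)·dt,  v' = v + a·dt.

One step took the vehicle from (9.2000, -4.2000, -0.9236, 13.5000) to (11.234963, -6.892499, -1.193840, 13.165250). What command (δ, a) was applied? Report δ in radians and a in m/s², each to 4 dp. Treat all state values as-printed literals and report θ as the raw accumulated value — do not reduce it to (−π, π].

δ = -0.2658, a = -1.3390

a = (v'−v)/dt = (-0.334750)/0.25 = -1.3390
Δθ = θ'−θ = -0.270240;  (v·dt/L) = 13.5000·0.25/3.4 = 0.992647
tan δ = Δθ·L/(v·dt) = -0.272242  →  δ = -0.2658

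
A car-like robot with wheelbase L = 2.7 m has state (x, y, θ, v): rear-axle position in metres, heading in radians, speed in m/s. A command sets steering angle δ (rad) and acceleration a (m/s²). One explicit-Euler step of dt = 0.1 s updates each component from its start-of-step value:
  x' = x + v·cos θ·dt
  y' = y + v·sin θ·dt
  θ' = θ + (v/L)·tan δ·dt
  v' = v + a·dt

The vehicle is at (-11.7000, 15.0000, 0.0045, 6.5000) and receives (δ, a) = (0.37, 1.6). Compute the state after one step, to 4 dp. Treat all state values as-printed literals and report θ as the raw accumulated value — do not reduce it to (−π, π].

(-11.0500, 15.0029, 0.0979, 6.6600)

x' = -11.7000 + 6.5000·cos(0.0045)·0.1 = -11.0500
y' = 15.0000 + 6.5000·sin(0.0045)·0.1 = 15.0029
θ' = 0.0045 + (6.5000/2.7)·tan(0.37)·0.1 = 0.0979
v' = 6.5000 + 1.6000·0.1 = 6.6600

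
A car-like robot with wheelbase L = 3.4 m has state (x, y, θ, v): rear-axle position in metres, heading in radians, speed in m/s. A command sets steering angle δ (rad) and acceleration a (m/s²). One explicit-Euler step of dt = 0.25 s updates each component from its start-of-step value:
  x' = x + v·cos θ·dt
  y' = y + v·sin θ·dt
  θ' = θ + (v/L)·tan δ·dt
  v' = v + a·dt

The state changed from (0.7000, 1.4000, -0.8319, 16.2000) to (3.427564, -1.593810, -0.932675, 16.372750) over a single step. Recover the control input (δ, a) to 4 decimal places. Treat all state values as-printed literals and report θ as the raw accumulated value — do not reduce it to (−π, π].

δ = -0.0844, a = 0.6910

a = (v'−v)/dt = (0.172750)/0.25 = 0.6910
Δθ = θ'−θ = -0.100775;  (v·dt/L) = 16.2000·0.25/3.4 = 1.191176
tan δ = Δθ·L/(v·dt) = -0.084601  →  δ = -0.0844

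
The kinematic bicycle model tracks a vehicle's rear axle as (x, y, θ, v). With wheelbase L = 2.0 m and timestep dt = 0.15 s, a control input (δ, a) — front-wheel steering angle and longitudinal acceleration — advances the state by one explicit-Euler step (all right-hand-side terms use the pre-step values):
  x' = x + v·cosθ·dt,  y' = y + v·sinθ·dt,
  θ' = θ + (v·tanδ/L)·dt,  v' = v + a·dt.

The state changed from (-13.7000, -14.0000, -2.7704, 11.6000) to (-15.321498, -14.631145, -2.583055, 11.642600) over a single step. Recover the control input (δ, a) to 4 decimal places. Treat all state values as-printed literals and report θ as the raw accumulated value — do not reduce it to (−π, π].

δ = 0.2121, a = 0.2840

a = (v'−v)/dt = (0.042600)/0.15 = 0.2840
Δθ = θ'−θ = 0.187345;  (v·dt/L) = 11.6000·0.15/2.0 = 0.870000
tan δ = Δθ·L/(v·dt) = 0.215339  →  δ = 0.2121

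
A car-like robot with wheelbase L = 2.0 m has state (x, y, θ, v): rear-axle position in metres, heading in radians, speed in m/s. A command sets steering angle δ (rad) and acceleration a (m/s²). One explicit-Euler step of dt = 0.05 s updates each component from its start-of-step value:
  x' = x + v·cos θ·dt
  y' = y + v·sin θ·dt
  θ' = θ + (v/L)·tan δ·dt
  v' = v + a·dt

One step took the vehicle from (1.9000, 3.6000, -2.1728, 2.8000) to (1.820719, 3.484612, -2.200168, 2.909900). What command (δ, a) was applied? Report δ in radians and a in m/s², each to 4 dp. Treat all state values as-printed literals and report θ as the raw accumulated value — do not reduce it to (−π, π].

δ = -0.3727, a = 2.1980

a = (v'−v)/dt = (0.109900)/0.05 = 2.1980
Δθ = θ'−θ = -0.027368;  (v·dt/L) = 2.8000·0.05/2.0 = 0.070000
tan δ = Δθ·L/(v·dt) = -0.390971  →  δ = -0.3727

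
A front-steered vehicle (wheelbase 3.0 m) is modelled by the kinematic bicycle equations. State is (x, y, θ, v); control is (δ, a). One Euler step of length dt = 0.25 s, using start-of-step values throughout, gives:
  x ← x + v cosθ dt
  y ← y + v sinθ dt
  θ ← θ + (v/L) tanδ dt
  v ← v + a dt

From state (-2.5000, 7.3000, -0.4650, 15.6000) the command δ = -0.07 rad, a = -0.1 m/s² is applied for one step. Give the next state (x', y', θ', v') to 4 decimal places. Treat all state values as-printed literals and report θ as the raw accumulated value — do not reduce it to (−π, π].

(0.9859, 5.5512, -0.5561, 15.5750)

x' = -2.5000 + 15.6000·cos(-0.4650)·0.25 = 0.9859
y' = 7.3000 + 15.6000·sin(-0.4650)·0.25 = 5.5512
θ' = -0.4650 + (15.6000/3.0)·tan(-0.07)·0.25 = -0.5561
v' = 15.6000 − 0.1000·0.25 = 15.5750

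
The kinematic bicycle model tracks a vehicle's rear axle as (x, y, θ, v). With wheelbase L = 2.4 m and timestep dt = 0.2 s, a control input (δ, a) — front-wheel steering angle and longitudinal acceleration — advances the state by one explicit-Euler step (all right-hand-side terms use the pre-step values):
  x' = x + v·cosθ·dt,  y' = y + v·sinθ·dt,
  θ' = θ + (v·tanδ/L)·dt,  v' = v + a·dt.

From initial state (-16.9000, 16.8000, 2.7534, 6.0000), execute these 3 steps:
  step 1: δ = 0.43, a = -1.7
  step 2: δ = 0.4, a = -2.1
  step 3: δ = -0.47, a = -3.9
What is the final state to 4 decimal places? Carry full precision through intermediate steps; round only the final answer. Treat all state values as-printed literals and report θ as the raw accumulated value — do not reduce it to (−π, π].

after step 1 (δ=0.43, a=-1.7): (-18.010714, 17.254219, 2.982711, 5.660000)
after step 2 (δ=0.4, a=-2.1): (-19.128456, 17.433318, 3.182128, 5.240000)
after step 3 (δ=-0.47, a=-3.9): (-20.175595, 17.390849, 2.960316, 4.460000)

(-20.1756, 17.3908, 2.9603, 4.4600)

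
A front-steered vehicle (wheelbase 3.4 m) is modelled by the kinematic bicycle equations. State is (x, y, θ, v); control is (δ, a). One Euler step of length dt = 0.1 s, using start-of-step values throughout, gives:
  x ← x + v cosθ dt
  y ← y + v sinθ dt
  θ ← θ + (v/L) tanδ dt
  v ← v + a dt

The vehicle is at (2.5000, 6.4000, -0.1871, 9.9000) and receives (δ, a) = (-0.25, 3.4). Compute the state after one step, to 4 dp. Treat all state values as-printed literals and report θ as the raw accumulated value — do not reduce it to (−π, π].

(3.4727, 6.2158, -0.2614, 10.2400)

x' = 2.5000 + 9.9000·cos(-0.1871)·0.1 = 3.4727
y' = 6.4000 + 9.9000·sin(-0.1871)·0.1 = 6.2158
θ' = -0.1871 + (9.9000/3.4)·tan(-0.25)·0.1 = -0.2614
v' = 9.9000 + 3.4000·0.1 = 10.2400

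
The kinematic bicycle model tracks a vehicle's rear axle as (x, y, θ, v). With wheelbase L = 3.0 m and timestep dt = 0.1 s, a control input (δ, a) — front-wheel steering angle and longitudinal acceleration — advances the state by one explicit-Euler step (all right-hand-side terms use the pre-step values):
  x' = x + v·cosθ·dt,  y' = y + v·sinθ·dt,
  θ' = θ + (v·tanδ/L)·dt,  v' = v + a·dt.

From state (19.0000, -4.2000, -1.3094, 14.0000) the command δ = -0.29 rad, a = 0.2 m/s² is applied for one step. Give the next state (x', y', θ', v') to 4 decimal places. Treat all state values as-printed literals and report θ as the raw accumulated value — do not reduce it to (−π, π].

x' = 19.0000 + 14.0000·cos(-1.3094)·0.1 = 19.3618
y' = -4.2000 + 14.0000·sin(-1.3094)·0.1 = -5.5524
θ' = -1.3094 + (14.0000/3.0)·tan(-0.29)·0.1 = -1.4487
v' = 14.0000 + 0.2000·0.1 = 14.0200

(19.3618, -5.5524, -1.4487, 14.0200)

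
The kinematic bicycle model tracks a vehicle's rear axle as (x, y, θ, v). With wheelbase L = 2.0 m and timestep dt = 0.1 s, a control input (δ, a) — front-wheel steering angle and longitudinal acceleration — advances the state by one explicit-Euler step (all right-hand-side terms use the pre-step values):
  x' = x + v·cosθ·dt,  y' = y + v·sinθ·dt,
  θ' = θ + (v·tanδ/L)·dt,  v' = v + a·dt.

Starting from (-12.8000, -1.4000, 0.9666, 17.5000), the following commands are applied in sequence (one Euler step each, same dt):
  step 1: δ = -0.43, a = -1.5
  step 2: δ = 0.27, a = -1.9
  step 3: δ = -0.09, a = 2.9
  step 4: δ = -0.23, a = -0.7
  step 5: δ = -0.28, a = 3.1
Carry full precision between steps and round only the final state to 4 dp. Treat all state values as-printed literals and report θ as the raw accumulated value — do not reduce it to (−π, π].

(-6.3441, 4.2371, 0.2738, 17.6900)

after step 1 (δ=-0.43, a=-1.5): (-11.805823, 0.040178, 0.565307, 17.350000)
after step 2 (δ=0.27, a=-1.9): (-10.340747, 0.969574, 0.805394, 17.160000)
after step 3 (δ=-0.09, a=2.9): (-9.151856, 2.206988, 0.727965, 17.450000)
after step 4 (δ=-0.23, a=-0.7): (-7.849161, 3.368027, 0.523675, 17.380000)
after step 5 (δ=-0.28, a=3.1): (-6.344076, 4.237142, 0.273790, 17.690000)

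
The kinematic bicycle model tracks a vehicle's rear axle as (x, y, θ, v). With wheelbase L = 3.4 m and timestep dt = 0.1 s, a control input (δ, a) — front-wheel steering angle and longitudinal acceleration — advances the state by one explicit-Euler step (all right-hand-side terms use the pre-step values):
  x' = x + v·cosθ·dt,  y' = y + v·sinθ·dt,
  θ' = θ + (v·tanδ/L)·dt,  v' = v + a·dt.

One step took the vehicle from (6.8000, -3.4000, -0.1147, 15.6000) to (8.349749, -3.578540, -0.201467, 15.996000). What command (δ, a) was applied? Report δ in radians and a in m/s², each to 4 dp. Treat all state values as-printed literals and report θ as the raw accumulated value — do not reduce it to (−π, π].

δ = -0.1869, a = 3.9600

a = (v'−v)/dt = (0.396000)/0.1 = 3.9600
Δθ = θ'−θ = -0.086767;  (v·dt/L) = 15.6000·0.1/3.4 = 0.458824
tan δ = Δθ·L/(v·dt) = -0.189108  →  δ = -0.1869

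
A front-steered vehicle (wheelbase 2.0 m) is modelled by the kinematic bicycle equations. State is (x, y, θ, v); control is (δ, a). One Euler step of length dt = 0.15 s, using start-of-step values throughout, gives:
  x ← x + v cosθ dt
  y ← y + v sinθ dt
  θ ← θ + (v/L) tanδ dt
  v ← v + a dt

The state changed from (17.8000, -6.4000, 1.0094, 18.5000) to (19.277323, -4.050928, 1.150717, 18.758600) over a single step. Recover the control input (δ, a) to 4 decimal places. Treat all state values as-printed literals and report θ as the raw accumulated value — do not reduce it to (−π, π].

δ = 0.1015, a = 1.7240

a = (v'−v)/dt = (0.258600)/0.15 = 1.7240
Δθ = θ'−θ = 0.141317;  (v·dt/L) = 18.5000·0.15/2.0 = 1.387500
tan δ = Δθ·L/(v·dt) = 0.101850  →  δ = 0.1015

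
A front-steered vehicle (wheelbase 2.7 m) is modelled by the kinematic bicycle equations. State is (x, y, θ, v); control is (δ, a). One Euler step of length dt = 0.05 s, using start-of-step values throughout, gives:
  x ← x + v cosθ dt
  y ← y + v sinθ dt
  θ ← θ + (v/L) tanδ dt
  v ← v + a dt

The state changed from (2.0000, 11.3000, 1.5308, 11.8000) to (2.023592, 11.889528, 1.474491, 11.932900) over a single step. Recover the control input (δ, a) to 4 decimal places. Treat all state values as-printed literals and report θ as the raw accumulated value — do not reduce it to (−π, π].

a = (v'−v)/dt = (0.132900)/0.05 = 2.6580
Δθ = θ'−θ = -0.056309;  (v·dt/L) = 11.8000·0.05/2.7 = 0.218519
tan δ = Δθ·L/(v·dt) = -0.257685  →  δ = -0.2522

δ = -0.2522, a = 2.6580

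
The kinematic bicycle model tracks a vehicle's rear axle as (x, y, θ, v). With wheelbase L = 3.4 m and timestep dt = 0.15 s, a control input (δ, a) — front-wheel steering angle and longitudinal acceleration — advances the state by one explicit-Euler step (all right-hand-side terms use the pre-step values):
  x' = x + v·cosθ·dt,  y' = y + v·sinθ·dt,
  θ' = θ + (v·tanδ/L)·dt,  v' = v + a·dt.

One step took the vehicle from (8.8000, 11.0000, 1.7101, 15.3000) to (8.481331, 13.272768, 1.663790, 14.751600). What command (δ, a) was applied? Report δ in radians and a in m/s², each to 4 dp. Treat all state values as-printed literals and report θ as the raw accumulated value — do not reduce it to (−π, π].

a = (v'−v)/dt = (-0.548400)/0.15 = -3.6560
Δθ = θ'−θ = -0.046310;  (v·dt/L) = 15.3000·0.15/3.4 = 0.675000
tan δ = Δθ·L/(v·dt) = -0.068607  →  δ = -0.0685

δ = -0.0685, a = -3.6560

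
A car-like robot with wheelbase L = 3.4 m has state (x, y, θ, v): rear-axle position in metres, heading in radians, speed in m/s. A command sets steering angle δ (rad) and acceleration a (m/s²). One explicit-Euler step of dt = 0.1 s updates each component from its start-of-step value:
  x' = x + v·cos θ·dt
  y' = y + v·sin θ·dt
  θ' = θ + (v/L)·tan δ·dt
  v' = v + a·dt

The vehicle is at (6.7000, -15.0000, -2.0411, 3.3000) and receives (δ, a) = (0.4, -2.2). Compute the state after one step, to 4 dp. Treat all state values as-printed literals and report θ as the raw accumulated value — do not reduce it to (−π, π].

x' = 6.7000 + 3.3000·cos(-2.0411)·0.1 = 6.5505
y' = -15.0000 + 3.3000·sin(-2.0411)·0.1 = -15.2942
θ' = -2.0411 + (3.3000/3.4)·tan(0.4)·0.1 = -2.0001
v' = 3.3000 − 2.2000·0.1 = 3.0800

(6.5505, -15.2942, -2.0001, 3.0800)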